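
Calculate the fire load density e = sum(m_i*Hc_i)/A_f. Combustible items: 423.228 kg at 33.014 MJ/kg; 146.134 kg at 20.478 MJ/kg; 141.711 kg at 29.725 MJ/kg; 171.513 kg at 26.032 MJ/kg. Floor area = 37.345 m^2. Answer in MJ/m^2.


Total energy = 423.228*33.014 + 146.134*20.478 + 141.711*29.725 + 171.513*26.032
= 13972.45 + 2992.532 + 4212.359 + 4464.826
= 25642.17 MJ
e = 25642.17 / 37.345 = 686.63 MJ/m^2

686.63 MJ/m^2


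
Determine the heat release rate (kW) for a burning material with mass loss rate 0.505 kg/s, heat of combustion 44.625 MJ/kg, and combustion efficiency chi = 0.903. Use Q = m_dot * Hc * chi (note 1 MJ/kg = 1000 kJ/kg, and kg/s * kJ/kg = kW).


Hc = 44.625 MJ/kg = 44.625 * 1000 kJ/kg = 44625 kJ/kg
Q = 0.505 kg/s * 44625 kJ/kg * 0.903 = 20350 kW

20350 kW


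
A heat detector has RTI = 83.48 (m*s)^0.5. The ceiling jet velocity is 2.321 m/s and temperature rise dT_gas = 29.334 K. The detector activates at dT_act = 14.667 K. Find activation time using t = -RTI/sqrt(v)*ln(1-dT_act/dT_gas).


dT_act/dT_gas = 0.5
ln(1 - 0.5) = -0.69315
t = -83.48 / sqrt(2.321) * -0.69315 = 37.981 s

37.981 s


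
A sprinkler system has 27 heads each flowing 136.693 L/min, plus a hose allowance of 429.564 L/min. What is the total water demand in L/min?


Sprinkler demand = 27 * 136.693 = 3690.711 L/min
Total = 3690.711 + 429.564 = 4120.275 L/min

4120.275 L/min


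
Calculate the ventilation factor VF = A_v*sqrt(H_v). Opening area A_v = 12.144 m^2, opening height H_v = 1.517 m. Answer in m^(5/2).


sqrt(H_v) = 1.2317
VF = 12.144 * 1.2317 = 14.957 m^(5/2)

14.957 m^(5/2)


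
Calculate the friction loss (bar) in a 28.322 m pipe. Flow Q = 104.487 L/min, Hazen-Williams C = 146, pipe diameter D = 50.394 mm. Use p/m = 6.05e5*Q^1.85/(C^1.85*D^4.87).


Q^1.85 = 5435.8
C^1.85 = 10094
D^4.87 = 1.9525e+08
p/m = 0.0016687 bar/m
p_total = 0.0016687 * 28.322 = 0.047261 bar

0.047261 bar


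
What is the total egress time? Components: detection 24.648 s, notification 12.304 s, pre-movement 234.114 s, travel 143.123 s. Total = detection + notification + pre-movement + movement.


Total = 24.648 + 12.304 + 234.114 + 143.123 = 414.189 s

414.189 s


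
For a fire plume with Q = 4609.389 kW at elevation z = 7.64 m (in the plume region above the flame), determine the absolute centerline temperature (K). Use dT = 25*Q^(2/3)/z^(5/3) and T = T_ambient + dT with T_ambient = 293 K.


Q^(2/3) = 276.97
z^(5/3) = 29.636
dT = 25 * 276.97 / 29.636 = 233.64 K
T = 293 + 233.64 = 526.64 K

526.64 K


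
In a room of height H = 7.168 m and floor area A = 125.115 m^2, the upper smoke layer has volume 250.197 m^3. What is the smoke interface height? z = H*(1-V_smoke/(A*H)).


V/(A*H) = 0.27898
1 - 0.27898 = 0.72102
z = 7.168 * 0.72102 = 5.1683 m

5.1683 m


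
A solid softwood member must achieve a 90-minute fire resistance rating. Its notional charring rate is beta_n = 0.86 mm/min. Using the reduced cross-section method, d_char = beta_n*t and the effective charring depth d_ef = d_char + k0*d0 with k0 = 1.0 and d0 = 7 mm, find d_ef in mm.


d_char = 0.86 * 90 = 77.4 mm
d_ef = 77.4 + 1.0*7 = 84.4 mm

84.4 mm


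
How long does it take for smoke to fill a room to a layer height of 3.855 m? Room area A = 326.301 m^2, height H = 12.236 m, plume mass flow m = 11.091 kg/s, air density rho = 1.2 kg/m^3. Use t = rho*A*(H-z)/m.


H - z = 8.381 m
t = 1.2 * 326.301 * 8.381 / 11.091 = 295.89 s

295.89 s


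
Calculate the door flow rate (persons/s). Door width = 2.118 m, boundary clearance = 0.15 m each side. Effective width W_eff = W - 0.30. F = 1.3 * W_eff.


W_eff = 2.118 - 0.30 = 1.818 m
F = 1.3 * 1.818 = 2.3634 persons/s

2.3634 persons/s


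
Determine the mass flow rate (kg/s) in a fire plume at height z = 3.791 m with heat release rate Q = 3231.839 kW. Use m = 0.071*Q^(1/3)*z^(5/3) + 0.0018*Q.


Q^(1/3) = 14.785
z^(5/3) = 9.2170
First term = 0.071 * 14.785 * 9.2170 = 9.6753
Second term = 0.0018 * 3231.839 = 5.8173
m = 15.493 kg/s

15.493 kg/s


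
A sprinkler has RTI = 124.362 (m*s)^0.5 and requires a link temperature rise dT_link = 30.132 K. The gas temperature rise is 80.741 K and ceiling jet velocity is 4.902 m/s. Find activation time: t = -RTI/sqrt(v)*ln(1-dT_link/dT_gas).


dT_link/dT_gas = 0.37319
ln(1 - 0.37319) = -0.46712
t = -124.362 / sqrt(4.902) * -0.46712 = 26.238 s

26.238 s


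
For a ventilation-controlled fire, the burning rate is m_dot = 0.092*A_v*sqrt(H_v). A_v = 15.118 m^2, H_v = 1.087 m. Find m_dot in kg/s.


sqrt(H_v) = 1.0426
m_dot = 0.092 * 15.118 * 1.0426 = 1.4501 kg/s

1.4501 kg/s


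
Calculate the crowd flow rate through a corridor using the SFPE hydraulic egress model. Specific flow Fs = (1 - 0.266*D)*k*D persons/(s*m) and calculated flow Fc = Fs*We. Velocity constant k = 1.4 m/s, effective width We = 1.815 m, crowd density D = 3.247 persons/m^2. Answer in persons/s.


1 - 0.266*D = 1 - 0.266*3.247 = 0.13630
Fs = 0.13630 * 1.4 * 3.247 = 0.61958 persons/(s*m)
Fc = 0.61958 * 1.815 = 1.1245 persons/s

1.1245 persons/s


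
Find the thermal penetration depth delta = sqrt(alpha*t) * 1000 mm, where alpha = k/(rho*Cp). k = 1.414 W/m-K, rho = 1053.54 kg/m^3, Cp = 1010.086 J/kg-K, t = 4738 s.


alpha = 1.414 / (1053.54 * 1010.086) = 1.3287e-06 m^2/s
alpha * t = 0.0062956
delta = sqrt(0.0062956) * 1000 = 79.345 mm

79.345 mm


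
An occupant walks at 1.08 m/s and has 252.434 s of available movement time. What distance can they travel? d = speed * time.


d = 1.08 * 252.434 = 272.63 m

272.63 m


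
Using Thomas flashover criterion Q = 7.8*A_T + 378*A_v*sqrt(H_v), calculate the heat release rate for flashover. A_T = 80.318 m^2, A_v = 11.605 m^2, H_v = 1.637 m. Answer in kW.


7.8*A_T = 626.48
sqrt(H_v) = 1.2795
378*A_v*sqrt(H_v) = 5612.6
Q = 626.48 + 5612.6 = 6239.0 kW

6239.0 kW


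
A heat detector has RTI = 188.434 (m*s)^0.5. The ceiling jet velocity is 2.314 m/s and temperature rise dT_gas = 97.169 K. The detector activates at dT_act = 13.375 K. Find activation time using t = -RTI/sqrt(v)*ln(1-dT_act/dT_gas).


dT_act/dT_gas = 0.13765
ln(1 - 0.13765) = -0.14809
t = -188.434 / sqrt(2.314) * -0.14809 = 18.344 s

18.344 s


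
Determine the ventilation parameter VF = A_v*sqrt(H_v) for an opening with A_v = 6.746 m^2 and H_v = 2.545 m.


sqrt(H_v) = 1.5953
VF = 6.746 * 1.5953 = 10.762 m^(5/2)

10.762 m^(5/2)


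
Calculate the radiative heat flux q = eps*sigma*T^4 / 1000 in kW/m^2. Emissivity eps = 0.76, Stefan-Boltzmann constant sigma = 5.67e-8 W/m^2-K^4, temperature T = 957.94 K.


T^4 = 8.4208e+11
q = 0.76 * 5.67e-8 * 8.4208e+11 / 1000 = 36.287 kW/m^2

36.287 kW/m^2


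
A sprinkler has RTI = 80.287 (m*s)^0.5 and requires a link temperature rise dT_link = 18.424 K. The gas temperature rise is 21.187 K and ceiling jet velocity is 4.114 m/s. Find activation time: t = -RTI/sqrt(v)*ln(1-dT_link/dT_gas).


dT_link/dT_gas = 0.86959
ln(1 - 0.86959) = -2.0371
t = -80.287 / sqrt(4.114) * -2.0371 = 80.634 s

80.634 s


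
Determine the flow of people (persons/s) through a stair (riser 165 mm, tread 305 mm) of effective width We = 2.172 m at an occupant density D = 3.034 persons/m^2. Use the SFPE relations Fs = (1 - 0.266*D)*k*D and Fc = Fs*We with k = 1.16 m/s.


1 - 0.266*D = 1 - 0.266*3.034 = 0.19296
Fs = 0.19296 * 1.16 * 3.034 = 0.67910 persons/(s*m)
Fc = 0.67910 * 2.172 = 1.4750 persons/s

1.4750 persons/s


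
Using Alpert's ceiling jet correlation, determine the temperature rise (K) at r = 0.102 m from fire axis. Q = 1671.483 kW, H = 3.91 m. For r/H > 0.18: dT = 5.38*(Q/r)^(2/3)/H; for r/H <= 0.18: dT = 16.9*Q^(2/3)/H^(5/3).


r/H = 0.102 / 3.91 = 0.026087
r/H <= 0.18, so dT = 16.9*Q^(2/3)/H^(5/3)
Q^(2/3) = 140.84
H^(5/3) = 9.7042
dT = 16.9 * 140.84 / 9.7042 = 245.28 K

245.28 K


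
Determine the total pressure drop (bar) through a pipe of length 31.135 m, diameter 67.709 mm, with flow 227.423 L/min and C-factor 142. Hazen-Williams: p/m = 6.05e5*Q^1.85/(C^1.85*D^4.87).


Q^1.85 = 22916
C^1.85 = 9588.1
D^4.87 = 8.2271e+08
p/m = 0.0017576 bar/m
p_total = 0.0017576 * 31.135 = 0.054723 bar

0.054723 bar


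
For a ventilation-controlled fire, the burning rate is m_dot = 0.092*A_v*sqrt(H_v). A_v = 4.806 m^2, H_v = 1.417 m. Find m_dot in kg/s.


sqrt(H_v) = 1.1904
m_dot = 0.092 * 4.806 * 1.1904 = 0.52633 kg/s

0.52633 kg/s


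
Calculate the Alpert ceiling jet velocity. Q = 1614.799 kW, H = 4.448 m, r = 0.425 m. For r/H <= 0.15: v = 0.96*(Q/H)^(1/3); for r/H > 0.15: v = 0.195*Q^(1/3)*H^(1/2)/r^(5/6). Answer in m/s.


r/H = 0.425 / 4.448 = 0.095549
r/H <= 0.15, so v = 0.96*(Q/H)^(1/3)
Q/H = 363.04
(Q/H)^(1/3) = 7.1338
v = 0.96 * 7.1338 = 6.8484 m/s

6.8484 m/s


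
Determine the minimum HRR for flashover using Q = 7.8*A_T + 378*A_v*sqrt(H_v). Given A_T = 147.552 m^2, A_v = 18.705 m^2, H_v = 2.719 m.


7.8*A_T = 1150.9
sqrt(H_v) = 1.6489
378*A_v*sqrt(H_v) = 11659
Q = 1150.9 + 11659 = 12810 kW

12810 kW


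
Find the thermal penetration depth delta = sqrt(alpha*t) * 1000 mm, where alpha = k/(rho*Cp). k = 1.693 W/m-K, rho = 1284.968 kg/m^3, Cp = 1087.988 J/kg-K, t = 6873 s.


alpha = 1.693 / (1284.968 * 1087.988) = 1.2110e-06 m^2/s
alpha * t = 0.0083231
delta = sqrt(0.0083231) * 1000 = 91.231 mm

91.231 mm


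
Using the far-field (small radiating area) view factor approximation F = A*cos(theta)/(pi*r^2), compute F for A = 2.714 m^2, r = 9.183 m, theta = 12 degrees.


cos(12 deg) = 0.97815
pi*r^2 = 264.92
F = 2.714 * 0.97815 / 264.92 = 0.010021

0.010021


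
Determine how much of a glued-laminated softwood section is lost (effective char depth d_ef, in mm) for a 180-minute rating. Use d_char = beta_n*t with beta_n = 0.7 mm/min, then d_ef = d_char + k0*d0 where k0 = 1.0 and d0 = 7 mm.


d_char = 0.7 * 180 = 126 mm
d_ef = 126 + 1.0*7 = 133 mm

133 mm


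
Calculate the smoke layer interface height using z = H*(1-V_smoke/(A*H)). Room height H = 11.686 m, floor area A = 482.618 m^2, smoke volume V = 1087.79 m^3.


V/(A*H) = 0.19287
1 - 0.19287 = 0.80713
z = 11.686 * 0.80713 = 9.4321 m

9.4321 m


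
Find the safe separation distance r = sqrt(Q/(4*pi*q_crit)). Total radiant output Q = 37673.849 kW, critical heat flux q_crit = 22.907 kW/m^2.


4*pi*q_crit = 287.86
Q/(4*pi*q_crit) = 130.88
r = sqrt(130.88) = 11.440 m

11.440 m


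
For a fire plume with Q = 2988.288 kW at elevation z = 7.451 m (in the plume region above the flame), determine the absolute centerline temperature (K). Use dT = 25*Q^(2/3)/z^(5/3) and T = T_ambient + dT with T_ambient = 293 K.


Q^(2/3) = 207.47
z^(5/3) = 28.424
dT = 25 * 207.47 / 28.424 = 182.47 K
T = 293 + 182.47 = 475.47 K

475.47 K


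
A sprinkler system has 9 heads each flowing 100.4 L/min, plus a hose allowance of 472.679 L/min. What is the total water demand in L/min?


Sprinkler demand = 9 * 100.4 = 903.6 L/min
Total = 903.6 + 472.679 = 1376.279 L/min

1376.279 L/min


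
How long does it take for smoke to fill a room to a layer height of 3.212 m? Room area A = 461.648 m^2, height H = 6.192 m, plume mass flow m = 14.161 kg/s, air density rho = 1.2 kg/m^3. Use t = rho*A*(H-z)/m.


H - z = 2.98 m
t = 1.2 * 461.648 * 2.98 / 14.161 = 116.58 s

116.58 s


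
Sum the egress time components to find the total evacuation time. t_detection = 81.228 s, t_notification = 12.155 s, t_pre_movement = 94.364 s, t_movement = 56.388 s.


Total = 81.228 + 12.155 + 94.364 + 56.388 = 244.135 s

244.135 s


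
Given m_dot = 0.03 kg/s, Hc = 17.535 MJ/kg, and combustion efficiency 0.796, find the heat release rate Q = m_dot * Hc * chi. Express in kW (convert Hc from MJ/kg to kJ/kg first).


Hc = 17.535 MJ/kg = 17.535 * 1000 kJ/kg = 17535 kJ/kg
Q = 0.03 kg/s * 17535 kJ/kg * 0.796 = 418.74 kW

418.74 kW


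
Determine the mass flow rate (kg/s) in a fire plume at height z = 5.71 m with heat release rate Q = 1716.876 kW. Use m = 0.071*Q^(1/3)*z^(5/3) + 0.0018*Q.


Q^(1/3) = 11.974
z^(5/3) = 18.241
First term = 0.071 * 11.974 * 18.241 = 15.508
Second term = 0.0018 * 1716.876 = 3.0904
m = 18.599 kg/s

18.599 kg/s


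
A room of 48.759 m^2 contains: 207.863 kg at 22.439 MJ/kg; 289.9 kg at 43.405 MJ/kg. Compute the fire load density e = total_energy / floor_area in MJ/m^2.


Total energy = 207.863*22.439 + 289.9*43.405
= 4664.238 + 12583.11
= 17247.35 MJ
e = 17247.35 / 48.759 = 353.73 MJ/m^2

353.73 MJ/m^2


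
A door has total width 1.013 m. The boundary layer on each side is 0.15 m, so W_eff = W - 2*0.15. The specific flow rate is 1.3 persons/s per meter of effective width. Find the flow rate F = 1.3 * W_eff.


W_eff = 1.013 - 0.30 = 0.713 m
F = 1.3 * 0.713 = 0.92690 persons/s

0.92690 persons/s


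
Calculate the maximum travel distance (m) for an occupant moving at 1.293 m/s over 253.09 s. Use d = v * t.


d = 1.293 * 253.09 = 327.25 m

327.25 m


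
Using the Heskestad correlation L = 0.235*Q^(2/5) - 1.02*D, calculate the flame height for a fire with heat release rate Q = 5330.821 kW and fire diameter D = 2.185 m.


Q^(2/5) = 30.954
0.235 * Q^(2/5) = 7.2742
1.02 * D = 2.2287
L = 5.0455 m

5.0455 m


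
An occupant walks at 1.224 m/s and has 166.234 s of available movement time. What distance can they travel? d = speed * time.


d = 1.224 * 166.234 = 203.47 m

203.47 m


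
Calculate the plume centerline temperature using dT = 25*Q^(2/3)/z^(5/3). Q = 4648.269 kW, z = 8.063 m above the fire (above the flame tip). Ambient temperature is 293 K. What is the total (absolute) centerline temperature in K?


Q^(2/3) = 278.52
z^(5/3) = 32.421
dT = 25 * 278.52 / 32.421 = 214.77 K
T = 293 + 214.77 = 507.77 K

507.77 K


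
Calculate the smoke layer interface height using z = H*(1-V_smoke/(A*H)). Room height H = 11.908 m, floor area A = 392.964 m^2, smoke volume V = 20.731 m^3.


V/(A*H) = 0.0044303
1 - 0.0044303 = 0.99557
z = 11.908 * 0.99557 = 11.855 m

11.855 m


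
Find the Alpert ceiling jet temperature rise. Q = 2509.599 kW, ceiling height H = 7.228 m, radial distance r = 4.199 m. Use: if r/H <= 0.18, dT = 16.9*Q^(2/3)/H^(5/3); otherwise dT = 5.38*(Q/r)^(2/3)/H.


r/H = 4.199 / 7.228 = 0.58094
r/H > 0.18, so dT = 5.38*(Q/r)^(2/3)/H
Q/r = 597.67
(Q/r)^(2/3) = 70.953
dT = 5.38 * 70.953 / 7.228 = 52.812 K

52.812 K


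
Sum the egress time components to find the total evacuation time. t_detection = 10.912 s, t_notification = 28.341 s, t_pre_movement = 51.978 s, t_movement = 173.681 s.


Total = 10.912 + 28.341 + 51.978 + 173.681 = 264.912 s

264.912 s


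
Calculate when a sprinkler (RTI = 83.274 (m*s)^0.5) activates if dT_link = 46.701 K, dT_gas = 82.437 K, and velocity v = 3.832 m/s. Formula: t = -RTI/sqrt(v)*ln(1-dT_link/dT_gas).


dT_link/dT_gas = 0.56651
ln(1 - 0.56651) = -0.83588
t = -83.274 / sqrt(3.832) * -0.83588 = 35.558 s

35.558 s


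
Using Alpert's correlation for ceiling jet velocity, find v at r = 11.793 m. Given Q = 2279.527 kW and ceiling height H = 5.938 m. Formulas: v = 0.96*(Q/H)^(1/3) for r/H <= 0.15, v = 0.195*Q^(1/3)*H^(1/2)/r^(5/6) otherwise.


r/H = 11.793 / 5.938 = 1.9860
r/H > 0.15, so v = 0.195*Q^(1/3)*H^(1/2)/r^(5/6)
Q^(1/3) = 13.161
H^(1/2) = 2.4368
r^(5/6) = 7.8166
v = 0.195 * 13.161 * 2.4368 / 7.8166 = 0.80005 m/s

0.80005 m/s


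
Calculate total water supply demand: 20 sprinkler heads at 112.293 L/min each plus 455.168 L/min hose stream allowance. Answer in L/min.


Sprinkler demand = 20 * 112.293 = 2245.86 L/min
Total = 2245.86 + 455.168 = 2701.028 L/min

2701.028 L/min


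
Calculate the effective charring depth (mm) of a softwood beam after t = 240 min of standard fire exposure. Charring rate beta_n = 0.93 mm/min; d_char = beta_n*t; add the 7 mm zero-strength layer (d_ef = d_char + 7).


d_char = 0.93 * 240 = 223.2 mm
d_ef = 223.2 + 1.0*7 = 230.2 mm

230.2 mm


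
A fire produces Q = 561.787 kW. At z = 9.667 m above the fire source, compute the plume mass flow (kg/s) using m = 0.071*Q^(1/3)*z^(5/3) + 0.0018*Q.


Q^(1/3) = 8.2513
z^(5/3) = 43.869
First term = 0.071 * 8.2513 * 43.869 = 25.700
Second term = 0.0018 * 561.787 = 1.0112
m = 26.711 kg/s

26.711 kg/s


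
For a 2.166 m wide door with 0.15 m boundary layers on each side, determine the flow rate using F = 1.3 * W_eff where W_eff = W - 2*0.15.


W_eff = 2.166 - 0.30 = 1.866 m
F = 1.3 * 1.866 = 2.4258 persons/s

2.4258 persons/s


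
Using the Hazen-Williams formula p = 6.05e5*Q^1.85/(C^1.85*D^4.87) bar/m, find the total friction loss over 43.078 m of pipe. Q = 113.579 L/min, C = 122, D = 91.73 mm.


Q^1.85 = 6343.1
C^1.85 = 7240.5
D^4.87 = 3.6094e+09
p/m = 0.00014685 bar/m
p_total = 0.00014685 * 43.078 = 0.0063258 bar

0.0063258 bar


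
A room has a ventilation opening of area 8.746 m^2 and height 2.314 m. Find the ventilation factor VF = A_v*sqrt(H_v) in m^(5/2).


sqrt(H_v) = 1.5212
VF = 8.746 * 1.5212 = 13.304 m^(5/2)

13.304 m^(5/2)


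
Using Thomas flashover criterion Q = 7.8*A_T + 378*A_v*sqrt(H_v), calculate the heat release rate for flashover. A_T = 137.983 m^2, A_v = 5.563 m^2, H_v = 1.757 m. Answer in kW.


7.8*A_T = 1076.3
sqrt(H_v) = 1.3255
378*A_v*sqrt(H_v) = 2787.3
Q = 1076.3 + 2787.3 = 3863.6 kW

3863.6 kW


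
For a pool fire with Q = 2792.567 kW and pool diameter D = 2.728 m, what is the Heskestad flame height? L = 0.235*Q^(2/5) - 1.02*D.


Q^(2/5) = 23.900
0.235 * Q^(2/5) = 5.6165
1.02 * D = 2.7826
L = 2.8340 m

2.8340 m


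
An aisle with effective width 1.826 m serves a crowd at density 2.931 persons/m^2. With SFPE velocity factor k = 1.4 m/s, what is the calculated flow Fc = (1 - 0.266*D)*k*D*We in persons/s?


1 - 0.266*D = 1 - 0.266*2.931 = 0.22035
Fs = 0.22035 * 1.4 * 2.931 = 0.90420 persons/(s*m)
Fc = 0.90420 * 1.826 = 1.6511 persons/s

1.6511 persons/s


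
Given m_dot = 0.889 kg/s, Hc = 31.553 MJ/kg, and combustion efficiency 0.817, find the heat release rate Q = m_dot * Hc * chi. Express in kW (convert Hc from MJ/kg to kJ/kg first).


Hc = 31.553 MJ/kg = 31.553 * 1000 kJ/kg = 31553 kJ/kg
Q = 0.889 kg/s * 31553 kJ/kg * 0.817 = 22917 kW

22917 kW


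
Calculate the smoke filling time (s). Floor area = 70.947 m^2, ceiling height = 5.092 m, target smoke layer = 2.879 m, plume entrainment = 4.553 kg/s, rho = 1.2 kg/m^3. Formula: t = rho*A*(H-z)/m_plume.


H - z = 2.213 m
t = 1.2 * 70.947 * 2.213 / 4.553 = 41.381 s

41.381 s


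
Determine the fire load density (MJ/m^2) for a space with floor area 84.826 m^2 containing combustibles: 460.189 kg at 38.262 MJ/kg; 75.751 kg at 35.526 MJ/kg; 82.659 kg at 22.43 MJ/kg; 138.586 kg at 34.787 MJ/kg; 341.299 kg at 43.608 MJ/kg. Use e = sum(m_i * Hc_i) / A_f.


Total energy = 460.189*38.262 + 75.751*35.526 + 82.659*22.43 + 138.586*34.787 + 341.299*43.608
= 17607.75 + 2691.130 + 1854.041 + 4820.991 + 14883.37
= 41857.28 MJ
e = 41857.28 / 84.826 = 493.45 MJ/m^2

493.45 MJ/m^2


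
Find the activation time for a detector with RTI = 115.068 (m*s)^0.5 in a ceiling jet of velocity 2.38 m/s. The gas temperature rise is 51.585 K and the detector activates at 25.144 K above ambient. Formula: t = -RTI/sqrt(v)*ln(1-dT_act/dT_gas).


dT_act/dT_gas = 0.48743
ln(1 - 0.48743) = -0.66832
t = -115.068 / sqrt(2.38) * -0.66832 = 49.848 s

49.848 s


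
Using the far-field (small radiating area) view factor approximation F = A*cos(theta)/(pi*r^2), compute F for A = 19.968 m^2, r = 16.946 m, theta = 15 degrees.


cos(15 deg) = 0.96593
pi*r^2 = 902.16
F = 19.968 * 0.96593 / 902.16 = 0.021379

0.021379


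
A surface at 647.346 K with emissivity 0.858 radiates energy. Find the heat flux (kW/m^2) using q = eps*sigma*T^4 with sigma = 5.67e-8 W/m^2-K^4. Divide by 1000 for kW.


T^4 = 1.7561e+11
q = 0.858 * 5.67e-8 * 1.7561e+11 / 1000 = 8.5431 kW/m^2

8.5431 kW/m^2


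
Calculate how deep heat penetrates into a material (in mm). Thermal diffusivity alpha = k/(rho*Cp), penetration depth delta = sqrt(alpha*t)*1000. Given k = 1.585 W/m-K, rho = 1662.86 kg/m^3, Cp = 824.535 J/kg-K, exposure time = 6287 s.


alpha = 1.585 / (1662.86 * 824.535) = 1.1560e-06 m^2/s
alpha * t = 0.0072679
delta = sqrt(0.0072679) * 1000 = 85.252 mm

85.252 mm


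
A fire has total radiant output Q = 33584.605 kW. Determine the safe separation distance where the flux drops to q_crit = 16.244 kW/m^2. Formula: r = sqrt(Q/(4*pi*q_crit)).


4*pi*q_crit = 204.13
Q/(4*pi*q_crit) = 164.53
r = sqrt(164.53) = 12.827 m

12.827 m


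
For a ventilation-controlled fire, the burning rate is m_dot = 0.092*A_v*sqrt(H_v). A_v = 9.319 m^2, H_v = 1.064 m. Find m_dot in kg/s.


sqrt(H_v) = 1.0315
m_dot = 0.092 * 9.319 * 1.0315 = 0.88436 kg/s

0.88436 kg/s


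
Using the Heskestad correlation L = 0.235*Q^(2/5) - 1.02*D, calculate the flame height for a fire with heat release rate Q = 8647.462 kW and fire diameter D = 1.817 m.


Q^(2/5) = 37.563
0.235 * Q^(2/5) = 8.8272
1.02 * D = 1.8533
L = 6.9739 m

6.9739 m


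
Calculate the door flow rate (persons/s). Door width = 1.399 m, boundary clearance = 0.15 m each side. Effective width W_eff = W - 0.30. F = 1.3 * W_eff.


W_eff = 1.399 - 0.30 = 1.099 m
F = 1.3 * 1.099 = 1.4287 persons/s

1.4287 persons/s


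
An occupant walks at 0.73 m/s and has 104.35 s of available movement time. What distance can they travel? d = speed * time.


d = 0.73 * 104.35 = 76.175 m

76.175 m


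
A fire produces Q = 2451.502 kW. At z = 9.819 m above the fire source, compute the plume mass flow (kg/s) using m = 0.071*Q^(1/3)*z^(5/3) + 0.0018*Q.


Q^(1/3) = 13.484
z^(5/3) = 45.024
First term = 0.071 * 13.484 * 45.024 = 43.104
Second term = 0.0018 * 2451.502 = 4.4127
m = 47.516 kg/s

47.516 kg/s


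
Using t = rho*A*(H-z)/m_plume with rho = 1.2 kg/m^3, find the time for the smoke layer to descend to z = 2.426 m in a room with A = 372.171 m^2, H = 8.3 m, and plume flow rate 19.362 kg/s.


H - z = 5.874 m
t = 1.2 * 372.171 * 5.874 / 19.362 = 135.49 s

135.49 s


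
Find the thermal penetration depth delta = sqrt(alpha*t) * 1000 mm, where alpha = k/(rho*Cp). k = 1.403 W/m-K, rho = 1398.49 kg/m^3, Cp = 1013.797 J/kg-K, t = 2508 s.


alpha = 1.403 / (1398.49 * 1013.797) = 9.8957e-07 m^2/s
alpha * t = 0.0024818
delta = sqrt(0.0024818) * 1000 = 49.818 mm

49.818 mm


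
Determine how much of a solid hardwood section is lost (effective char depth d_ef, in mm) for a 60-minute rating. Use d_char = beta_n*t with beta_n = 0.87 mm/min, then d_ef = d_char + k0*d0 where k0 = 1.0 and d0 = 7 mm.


d_char = 0.87 * 60 = 52.2 mm
d_ef = 52.2 + 1.0*7 = 59.2 mm

59.2 mm


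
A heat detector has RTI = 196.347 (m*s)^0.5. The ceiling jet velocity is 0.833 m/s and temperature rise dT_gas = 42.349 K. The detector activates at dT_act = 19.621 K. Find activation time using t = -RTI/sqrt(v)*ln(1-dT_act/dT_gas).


dT_act/dT_gas = 0.46332
ln(1 - 0.46332) = -0.62235
t = -196.347 / sqrt(0.833) * -0.62235 = 133.89 s

133.89 s


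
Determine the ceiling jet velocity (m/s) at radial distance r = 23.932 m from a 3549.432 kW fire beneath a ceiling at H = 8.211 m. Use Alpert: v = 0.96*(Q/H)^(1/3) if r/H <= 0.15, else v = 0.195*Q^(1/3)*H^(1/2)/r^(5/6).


r/H = 23.932 / 8.211 = 2.9146
r/H > 0.15, so v = 0.195*Q^(1/3)*H^(1/2)/r^(5/6)
Q^(1/3) = 15.254
H^(1/2) = 2.8655
r^(5/6) = 14.098
v = 0.195 * 15.254 * 2.8655 / 14.098 = 0.60460 m/s

0.60460 m/s


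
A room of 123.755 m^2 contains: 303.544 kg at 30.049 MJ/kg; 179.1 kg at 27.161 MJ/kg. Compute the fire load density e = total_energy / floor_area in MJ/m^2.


Total energy = 303.544*30.049 + 179.1*27.161
= 9121.194 + 4864.535
= 13985.73 MJ
e = 13985.73 / 123.755 = 113.01 MJ/m^2

113.01 MJ/m^2


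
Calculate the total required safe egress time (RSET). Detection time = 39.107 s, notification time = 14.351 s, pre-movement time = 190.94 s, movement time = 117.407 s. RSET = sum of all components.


Total = 39.107 + 14.351 + 190.94 + 117.407 = 361.805 s

361.805 s


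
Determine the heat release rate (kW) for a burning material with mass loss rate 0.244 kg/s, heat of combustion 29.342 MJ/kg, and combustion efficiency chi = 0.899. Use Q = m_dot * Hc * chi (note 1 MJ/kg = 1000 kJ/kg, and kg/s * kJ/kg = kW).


Hc = 29.342 MJ/kg = 29.342 * 1000 kJ/kg = 29342 kJ/kg
Q = 0.244 kg/s * 29342 kJ/kg * 0.899 = 6436.3 kW

6436.3 kW


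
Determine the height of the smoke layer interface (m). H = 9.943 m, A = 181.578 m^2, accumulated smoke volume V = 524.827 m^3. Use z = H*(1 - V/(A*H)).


V/(A*H) = 0.29069
1 - 0.29069 = 0.70931
z = 9.943 * 0.70931 = 7.0526 m

7.0526 m


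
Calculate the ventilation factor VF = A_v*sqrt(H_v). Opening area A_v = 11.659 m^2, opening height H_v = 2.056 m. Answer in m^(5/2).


sqrt(H_v) = 1.4339
VF = 11.659 * 1.4339 = 16.718 m^(5/2)

16.718 m^(5/2)


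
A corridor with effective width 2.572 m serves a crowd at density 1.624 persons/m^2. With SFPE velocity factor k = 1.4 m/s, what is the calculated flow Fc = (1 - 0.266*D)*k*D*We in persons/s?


1 - 0.266*D = 1 - 0.266*1.624 = 0.56802
Fs = 0.56802 * 1.4 * 1.624 = 1.2914 persons/(s*m)
Fc = 1.2914 * 2.572 = 3.3216 persons/s

3.3216 persons/s


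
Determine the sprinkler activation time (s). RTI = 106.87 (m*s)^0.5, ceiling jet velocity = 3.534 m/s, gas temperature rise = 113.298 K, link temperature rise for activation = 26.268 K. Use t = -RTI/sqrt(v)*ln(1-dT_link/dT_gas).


dT_link/dT_gas = 0.23185
ln(1 - 0.23185) = -0.26377
t = -106.87 / sqrt(3.534) * -0.26377 = 14.995 s

14.995 s


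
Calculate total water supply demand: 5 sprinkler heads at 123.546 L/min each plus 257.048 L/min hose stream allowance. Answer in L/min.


Sprinkler demand = 5 * 123.546 = 617.73 L/min
Total = 617.73 + 257.048 = 874.778 L/min

874.778 L/min


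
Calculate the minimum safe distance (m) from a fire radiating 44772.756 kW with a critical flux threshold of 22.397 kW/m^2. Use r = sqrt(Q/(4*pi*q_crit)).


4*pi*q_crit = 281.45
Q/(4*pi*q_crit) = 159.08
r = sqrt(159.08) = 12.613 m

12.613 m


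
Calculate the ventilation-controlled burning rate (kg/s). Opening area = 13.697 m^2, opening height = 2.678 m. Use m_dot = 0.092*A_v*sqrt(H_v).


sqrt(H_v) = 1.6365
m_dot = 0.092 * 13.697 * 1.6365 = 2.0621 kg/s

2.0621 kg/s


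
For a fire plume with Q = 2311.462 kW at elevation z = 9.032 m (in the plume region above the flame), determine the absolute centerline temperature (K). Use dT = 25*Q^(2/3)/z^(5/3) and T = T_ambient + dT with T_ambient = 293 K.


Q^(2/3) = 174.82
z^(5/3) = 39.172
dT = 25 * 174.82 / 39.172 = 111.57 K
T = 293 + 111.57 = 404.57 K

404.57 K


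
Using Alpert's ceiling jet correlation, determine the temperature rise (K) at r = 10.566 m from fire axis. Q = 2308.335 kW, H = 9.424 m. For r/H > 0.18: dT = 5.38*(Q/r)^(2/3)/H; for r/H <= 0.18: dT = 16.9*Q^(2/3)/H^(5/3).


r/H = 10.566 / 9.424 = 1.1212
r/H > 0.18, so dT = 5.38*(Q/r)^(2/3)/H
Q/r = 218.47
(Q/r)^(2/3) = 36.274
dT = 5.38 * 36.274 / 9.424 = 20.708 K

20.708 K


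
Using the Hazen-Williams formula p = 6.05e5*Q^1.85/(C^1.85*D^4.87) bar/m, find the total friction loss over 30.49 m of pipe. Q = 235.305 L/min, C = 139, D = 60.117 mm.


Q^1.85 = 24407
C^1.85 = 9216.7
D^4.87 = 4.6102e+08
p/m = 0.0034752 bar/m
p_total = 0.0034752 * 30.49 = 0.10596 bar

0.10596 bar


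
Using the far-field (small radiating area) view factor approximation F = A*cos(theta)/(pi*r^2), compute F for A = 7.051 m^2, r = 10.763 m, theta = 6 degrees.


cos(6 deg) = 0.99452
pi*r^2 = 363.93
F = 7.051 * 0.99452 / 363.93 = 0.019269

0.019269


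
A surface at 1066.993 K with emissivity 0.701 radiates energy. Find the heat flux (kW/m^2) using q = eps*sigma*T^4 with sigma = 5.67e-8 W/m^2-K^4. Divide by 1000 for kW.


T^4 = 1.2961e+12
q = 0.701 * 5.67e-8 * 1.2961e+12 / 1000 = 51.517 kW/m^2

51.517 kW/m^2


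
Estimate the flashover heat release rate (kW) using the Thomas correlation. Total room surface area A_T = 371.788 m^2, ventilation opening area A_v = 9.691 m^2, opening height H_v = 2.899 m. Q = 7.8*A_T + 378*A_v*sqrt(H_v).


7.8*A_T = 2899.9
sqrt(H_v) = 1.7026
378*A_v*sqrt(H_v) = 6237.1
Q = 2899.9 + 6237.1 = 9137.1 kW

9137.1 kW


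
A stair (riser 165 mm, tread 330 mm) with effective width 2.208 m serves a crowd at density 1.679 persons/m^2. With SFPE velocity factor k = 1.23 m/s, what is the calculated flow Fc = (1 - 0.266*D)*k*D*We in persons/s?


1 - 0.266*D = 1 - 0.266*1.679 = 0.55339
Fs = 0.55339 * 1.23 * 1.679 = 1.1428 persons/(s*m)
Fc = 1.1428 * 2.208 = 2.5234 persons/s

2.5234 persons/s


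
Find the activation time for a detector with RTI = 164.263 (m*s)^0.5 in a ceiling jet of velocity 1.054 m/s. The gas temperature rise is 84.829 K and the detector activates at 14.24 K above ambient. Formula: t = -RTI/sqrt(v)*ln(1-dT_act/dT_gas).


dT_act/dT_gas = 0.16787
ln(1 - 0.16787) = -0.18376
t = -164.263 / sqrt(1.054) * -0.18376 = 29.402 s

29.402 s


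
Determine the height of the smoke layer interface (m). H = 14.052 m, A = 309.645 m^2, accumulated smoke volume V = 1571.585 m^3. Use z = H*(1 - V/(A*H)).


V/(A*H) = 0.36119
1 - 0.36119 = 0.63881
z = 14.052 * 0.63881 = 8.9766 m

8.9766 m


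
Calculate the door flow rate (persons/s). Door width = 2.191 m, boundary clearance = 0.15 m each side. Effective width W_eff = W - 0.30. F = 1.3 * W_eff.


W_eff = 2.191 - 0.30 = 1.891 m
F = 1.3 * 1.891 = 2.4583 persons/s

2.4583 persons/s


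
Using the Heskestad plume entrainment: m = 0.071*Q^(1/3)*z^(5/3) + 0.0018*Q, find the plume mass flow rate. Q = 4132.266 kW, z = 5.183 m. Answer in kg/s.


Q^(1/3) = 16.047
z^(5/3) = 15.523
First term = 0.071 * 16.047 * 15.523 = 17.686
Second term = 0.0018 * 4132.266 = 7.4381
m = 25.124 kg/s

25.124 kg/s


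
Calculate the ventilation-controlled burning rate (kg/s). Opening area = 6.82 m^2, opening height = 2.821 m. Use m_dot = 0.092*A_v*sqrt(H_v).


sqrt(H_v) = 1.6796
m_dot = 0.092 * 6.82 * 1.6796 = 1.0538 kg/s

1.0538 kg/s


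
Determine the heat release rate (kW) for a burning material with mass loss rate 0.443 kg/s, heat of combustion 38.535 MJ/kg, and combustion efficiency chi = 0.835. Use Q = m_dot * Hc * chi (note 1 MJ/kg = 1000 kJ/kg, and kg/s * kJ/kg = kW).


Hc = 38.535 MJ/kg = 38.535 * 1000 kJ/kg = 38535 kJ/kg
Q = 0.443 kg/s * 38535 kJ/kg * 0.835 = 14254 kW

14254 kW


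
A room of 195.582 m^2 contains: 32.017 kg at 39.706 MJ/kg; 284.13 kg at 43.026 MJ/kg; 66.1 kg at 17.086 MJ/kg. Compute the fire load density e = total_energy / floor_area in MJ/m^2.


Total energy = 32.017*39.706 + 284.13*43.026 + 66.1*17.086
= 1271.267 + 12224.98 + 1129.385
= 14625.63 MJ
e = 14625.63 / 195.582 = 74.780 MJ/m^2

74.780 MJ/m^2


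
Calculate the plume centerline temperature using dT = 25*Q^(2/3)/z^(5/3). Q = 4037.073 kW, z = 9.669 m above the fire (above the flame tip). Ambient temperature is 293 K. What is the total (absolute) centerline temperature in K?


Q^(2/3) = 253.54
z^(5/3) = 43.884
dT = 25 * 253.54 / 43.884 = 144.44 K
T = 293 + 144.44 = 437.44 K

437.44 K


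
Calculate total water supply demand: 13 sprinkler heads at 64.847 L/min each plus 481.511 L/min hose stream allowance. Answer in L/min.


Sprinkler demand = 13 * 64.847 = 843.011 L/min
Total = 843.011 + 481.511 = 1324.522 L/min

1324.522 L/min


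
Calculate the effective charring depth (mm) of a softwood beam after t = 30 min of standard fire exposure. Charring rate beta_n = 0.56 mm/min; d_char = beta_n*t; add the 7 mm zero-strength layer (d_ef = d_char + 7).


d_char = 0.56 * 30 = 16.8 mm
d_ef = 16.8 + 1.0*7 = 23.8 mm

23.8 mm


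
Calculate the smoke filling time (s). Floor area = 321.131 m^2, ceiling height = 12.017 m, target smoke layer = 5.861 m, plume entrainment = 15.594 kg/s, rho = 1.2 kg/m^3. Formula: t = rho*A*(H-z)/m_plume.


H - z = 6.156 m
t = 1.2 * 321.131 * 6.156 / 15.594 = 152.13 s

152.13 s


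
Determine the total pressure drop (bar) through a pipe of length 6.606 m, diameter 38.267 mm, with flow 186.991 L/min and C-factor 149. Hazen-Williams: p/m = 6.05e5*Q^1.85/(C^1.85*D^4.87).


Q^1.85 = 15954
C^1.85 = 10481
D^4.87 = 5.1092e+07
p/m = 0.018025 bar/m
p_total = 0.018025 * 6.606 = 0.11907 bar

0.11907 bar


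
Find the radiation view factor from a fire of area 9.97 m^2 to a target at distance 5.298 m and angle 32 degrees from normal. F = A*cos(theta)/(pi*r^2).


cos(32 deg) = 0.84805
pi*r^2 = 88.181
F = 9.97 * 0.84805 / 88.181 = 0.095883

0.095883


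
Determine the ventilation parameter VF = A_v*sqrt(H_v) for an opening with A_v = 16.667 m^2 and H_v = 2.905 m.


sqrt(H_v) = 1.7044
VF = 16.667 * 1.7044 = 28.407 m^(5/2)

28.407 m^(5/2)


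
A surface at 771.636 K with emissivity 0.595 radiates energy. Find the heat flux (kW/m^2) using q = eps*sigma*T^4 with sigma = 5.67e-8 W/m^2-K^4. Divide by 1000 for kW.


T^4 = 3.5453e+11
q = 0.595 * 5.67e-8 * 3.5453e+11 / 1000 = 11.961 kW/m^2

11.961 kW/m^2


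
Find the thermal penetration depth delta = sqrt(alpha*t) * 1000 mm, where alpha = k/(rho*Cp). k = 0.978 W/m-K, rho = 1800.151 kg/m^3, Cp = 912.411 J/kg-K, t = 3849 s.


alpha = 0.978 / (1800.151 * 912.411) = 5.9544e-07 m^2/s
alpha * t = 0.0022919
delta = sqrt(0.0022919) * 1000 = 47.873 mm

47.873 mm


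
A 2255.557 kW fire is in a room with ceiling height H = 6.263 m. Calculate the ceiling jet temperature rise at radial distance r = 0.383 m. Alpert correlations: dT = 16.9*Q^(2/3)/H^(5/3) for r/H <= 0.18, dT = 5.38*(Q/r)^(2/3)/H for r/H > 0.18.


r/H = 0.383 / 6.263 = 0.061153
r/H <= 0.18, so dT = 16.9*Q^(2/3)/H^(5/3)
Q^(2/3) = 171.99
H^(5/3) = 21.280
dT = 16.9 * 171.99 / 21.280 = 136.59 K

136.59 K


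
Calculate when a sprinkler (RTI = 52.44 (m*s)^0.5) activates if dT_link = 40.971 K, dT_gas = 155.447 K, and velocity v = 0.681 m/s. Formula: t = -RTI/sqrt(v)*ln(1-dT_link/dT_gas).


dT_link/dT_gas = 0.26357
ln(1 - 0.26357) = -0.30594
t = -52.44 / sqrt(0.681) * -0.30594 = 19.441 s

19.441 s


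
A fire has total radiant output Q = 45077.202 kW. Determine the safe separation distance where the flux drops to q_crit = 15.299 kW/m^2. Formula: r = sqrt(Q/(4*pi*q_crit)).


4*pi*q_crit = 192.25
Q/(4*pi*q_crit) = 234.47
r = sqrt(234.47) = 15.312 m

15.312 m


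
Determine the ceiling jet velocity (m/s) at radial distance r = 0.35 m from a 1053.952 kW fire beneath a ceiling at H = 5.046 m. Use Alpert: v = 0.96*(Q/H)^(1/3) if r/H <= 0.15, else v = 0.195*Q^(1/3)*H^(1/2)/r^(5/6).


r/H = 0.35 / 5.046 = 0.069362
r/H <= 0.15, so v = 0.96*(Q/H)^(1/3)
Q/H = 208.87
(Q/H)^(1/3) = 5.9332
v = 0.96 * 5.9332 = 5.6959 m/s

5.6959 m/s


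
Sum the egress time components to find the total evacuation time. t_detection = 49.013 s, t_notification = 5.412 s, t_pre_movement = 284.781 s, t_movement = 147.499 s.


Total = 49.013 + 5.412 + 284.781 + 147.499 = 486.705 s

486.705 s


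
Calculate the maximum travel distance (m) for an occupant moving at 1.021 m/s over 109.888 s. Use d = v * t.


d = 1.021 * 109.888 = 112.20 m

112.20 m


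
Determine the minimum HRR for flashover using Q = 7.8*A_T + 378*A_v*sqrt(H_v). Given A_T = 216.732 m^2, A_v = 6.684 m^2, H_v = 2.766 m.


7.8*A_T = 1690.5
sqrt(H_v) = 1.6631
378*A_v*sqrt(H_v) = 4202.0
Q = 1690.5 + 4202.0 = 5892.5 kW

5892.5 kW


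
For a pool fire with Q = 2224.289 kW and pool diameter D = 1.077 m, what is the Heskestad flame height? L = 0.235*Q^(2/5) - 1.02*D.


Q^(2/5) = 21.821
0.235 * Q^(2/5) = 5.1280
1.02 * D = 1.0985
L = 4.0294 m

4.0294 m


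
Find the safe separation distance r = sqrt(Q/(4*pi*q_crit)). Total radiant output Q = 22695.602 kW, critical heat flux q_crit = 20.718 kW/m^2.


4*pi*q_crit = 260.35
Q/(4*pi*q_crit) = 87.173
r = sqrt(87.173) = 9.3367 m

9.3367 m


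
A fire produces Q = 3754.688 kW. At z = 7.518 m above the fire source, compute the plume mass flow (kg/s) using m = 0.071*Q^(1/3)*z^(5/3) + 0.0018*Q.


Q^(1/3) = 15.543
z^(5/3) = 28.852
First term = 0.071 * 15.543 * 28.852 = 31.839
Second term = 0.0018 * 3754.688 = 6.7584
m = 38.597 kg/s

38.597 kg/s


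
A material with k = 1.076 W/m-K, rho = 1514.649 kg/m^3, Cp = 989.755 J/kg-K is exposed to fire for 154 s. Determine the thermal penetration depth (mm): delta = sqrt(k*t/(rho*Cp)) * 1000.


alpha = 1.076 / (1514.649 * 989.755) = 7.1775e-07 m^2/s
alpha * t = 0.00011053
delta = sqrt(0.00011053) * 1000 = 10.513 mm

10.513 mm


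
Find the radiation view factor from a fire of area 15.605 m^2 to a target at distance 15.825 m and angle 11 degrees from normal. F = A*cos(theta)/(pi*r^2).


cos(11 deg) = 0.98163
pi*r^2 = 786.75
F = 15.605 * 0.98163 / 786.75 = 0.019470

0.019470


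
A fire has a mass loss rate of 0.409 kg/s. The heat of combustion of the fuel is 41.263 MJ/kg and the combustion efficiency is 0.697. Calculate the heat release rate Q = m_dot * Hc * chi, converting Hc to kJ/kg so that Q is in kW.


Hc = 41.263 MJ/kg = 41.263 * 1000 kJ/kg = 41263 kJ/kg
Q = 0.409 kg/s * 41263 kJ/kg * 0.697 = 11763 kW

11763 kW


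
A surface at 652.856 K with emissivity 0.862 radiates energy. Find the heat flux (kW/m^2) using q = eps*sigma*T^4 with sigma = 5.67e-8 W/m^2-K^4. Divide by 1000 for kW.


T^4 = 1.8166e+11
q = 0.862 * 5.67e-8 * 1.8166e+11 / 1000 = 8.8789 kW/m^2

8.8789 kW/m^2


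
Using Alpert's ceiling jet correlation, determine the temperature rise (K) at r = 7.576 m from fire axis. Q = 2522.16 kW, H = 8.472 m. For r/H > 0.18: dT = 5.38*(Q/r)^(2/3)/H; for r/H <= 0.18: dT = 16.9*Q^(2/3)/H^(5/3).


r/H = 7.576 / 8.472 = 0.89424
r/H > 0.18, so dT = 5.38*(Q/r)^(2/3)/H
Q/r = 332.91
(Q/r)^(2/3) = 48.035
dT = 5.38 * 48.035 / 8.472 = 30.504 K

30.504 K


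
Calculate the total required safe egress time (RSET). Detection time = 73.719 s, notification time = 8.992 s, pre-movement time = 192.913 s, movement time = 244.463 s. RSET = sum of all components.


Total = 73.719 + 8.992 + 192.913 + 244.463 = 520.087 s

520.087 s


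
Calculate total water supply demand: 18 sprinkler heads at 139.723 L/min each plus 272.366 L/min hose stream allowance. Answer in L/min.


Sprinkler demand = 18 * 139.723 = 2515.014 L/min
Total = 2515.014 + 272.366 = 2787.38 L/min

2787.38 L/min


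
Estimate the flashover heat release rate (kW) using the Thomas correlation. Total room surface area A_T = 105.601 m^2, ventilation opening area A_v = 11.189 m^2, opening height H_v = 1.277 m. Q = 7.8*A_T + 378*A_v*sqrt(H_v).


7.8*A_T = 823.69
sqrt(H_v) = 1.1300
378*A_v*sqrt(H_v) = 4779.5
Q = 823.69 + 4779.5 = 5603.1 kW

5603.1 kW


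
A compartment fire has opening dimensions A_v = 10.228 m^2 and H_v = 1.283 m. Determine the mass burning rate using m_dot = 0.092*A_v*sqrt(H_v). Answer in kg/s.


sqrt(H_v) = 1.1327
m_dot = 0.092 * 10.228 * 1.1327 = 1.0658 kg/s

1.0658 kg/s


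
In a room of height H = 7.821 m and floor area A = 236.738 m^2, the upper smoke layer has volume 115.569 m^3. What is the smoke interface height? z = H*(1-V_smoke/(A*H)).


V/(A*H) = 0.062418
1 - 0.062418 = 0.93758
z = 7.821 * 0.93758 = 7.3328 m

7.3328 m


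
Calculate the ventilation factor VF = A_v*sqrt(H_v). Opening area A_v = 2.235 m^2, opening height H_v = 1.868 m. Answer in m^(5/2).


sqrt(H_v) = 1.3667
VF = 2.235 * 1.3667 = 3.0547 m^(5/2)

3.0547 m^(5/2)


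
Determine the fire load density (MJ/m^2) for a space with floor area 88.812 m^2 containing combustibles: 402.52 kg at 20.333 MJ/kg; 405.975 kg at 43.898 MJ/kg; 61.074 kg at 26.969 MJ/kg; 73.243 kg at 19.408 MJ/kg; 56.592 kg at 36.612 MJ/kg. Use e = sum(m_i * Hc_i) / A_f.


Total energy = 402.52*20.333 + 405.975*43.898 + 61.074*26.969 + 73.243*19.408 + 56.592*36.612
= 8184.439 + 17821.49 + 1647.105 + 1421.500 + 2071.946
= 31146.48 MJ
e = 31146.48 / 88.812 = 350.70 MJ/m^2

350.70 MJ/m^2


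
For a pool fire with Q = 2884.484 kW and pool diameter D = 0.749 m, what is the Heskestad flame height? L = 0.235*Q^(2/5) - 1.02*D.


Q^(2/5) = 24.212
0.235 * Q^(2/5) = 5.6898
1.02 * D = 0.76398
L = 4.9258 m

4.9258 m


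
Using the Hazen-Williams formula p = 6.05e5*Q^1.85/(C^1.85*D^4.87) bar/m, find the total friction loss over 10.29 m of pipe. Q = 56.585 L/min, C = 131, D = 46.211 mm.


Q^1.85 = 1747.8
C^1.85 = 8259.5
D^4.87 = 1.2803e+08
p/m = 0.00099998 bar/m
p_total = 0.00099998 * 10.29 = 0.010290 bar

0.010290 bar
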